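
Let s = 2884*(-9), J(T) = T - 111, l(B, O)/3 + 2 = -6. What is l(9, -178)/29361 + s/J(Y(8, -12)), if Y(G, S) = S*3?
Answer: 12096676/68509 ≈ 176.57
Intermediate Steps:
Y(G, S) = 3*S
l(B, O) = -24 (l(B, O) = -6 + 3*(-6) = -6 - 18 = -24)
J(T) = -111 + T
s = -25956
l(9, -178)/29361 + s/J(Y(8, -12)) = -24/29361 - 25956/(-111 + 3*(-12)) = -24*1/29361 - 25956/(-111 - 36) = -8/9787 - 25956/(-147) = -8/9787 - 25956*(-1/147) = -8/9787 + 1236/7 = 12096676/68509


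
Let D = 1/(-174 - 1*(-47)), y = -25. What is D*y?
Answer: 25/127 ≈ 0.19685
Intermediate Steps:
D = -1/127 (D = 1/(-174 + 47) = 1/(-127) = -1/127 ≈ -0.0078740)
D*y = -1/127*(-25) = 25/127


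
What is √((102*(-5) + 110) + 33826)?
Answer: 3*√3714 ≈ 182.83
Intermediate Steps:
√((102*(-5) + 110) + 33826) = √((-510 + 110) + 33826) = √(-400 + 33826) = √33426 = 3*√3714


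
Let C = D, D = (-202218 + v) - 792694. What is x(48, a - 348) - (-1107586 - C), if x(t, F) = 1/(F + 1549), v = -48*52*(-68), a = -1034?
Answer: 47161135/167 ≈ 2.8240e+5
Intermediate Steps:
v = 169728 (v = -2496*(-68) = 169728)
x(t, F) = 1/(1549 + F)
D = -825184 (D = (-202218 + 169728) - 792694 = -32490 - 792694 = -825184)
C = -825184
x(48, a - 348) - (-1107586 - C) = 1/(1549 + (-1034 - 348)) - (-1107586 - 1*(-825184)) = 1/(1549 - 1382) - (-1107586 + 825184) = 1/167 - 1*(-282402) = 1/167 + 282402 = 47161135/167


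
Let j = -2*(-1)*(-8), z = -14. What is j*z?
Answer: 224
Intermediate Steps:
j = -16 (j = 2*(-8) = -16)
j*z = -16*(-14) = 224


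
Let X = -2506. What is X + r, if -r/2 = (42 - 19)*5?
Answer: -2736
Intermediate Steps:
r = -230 (r = -2*(42 - 19)*5 = -46*5 = -2*115 = -230)
X + r = -2506 - 230 = -2736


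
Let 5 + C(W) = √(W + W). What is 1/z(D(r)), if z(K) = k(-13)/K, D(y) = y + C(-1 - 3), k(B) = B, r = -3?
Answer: 8/13 - 2*I*√2/13 ≈ 0.61539 - 0.21757*I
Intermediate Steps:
C(W) = -5 + √2*√W (C(W) = -5 + √(W + W) = -5 + √(2*W) = -5 + √2*√W)
D(y) = -5 + y + 2*I*√2 (D(y) = y + (-5 + √2*√(-1 - 3)) = y + (-5 + √2*√(-4)) = y + (-5 + √2*(2*I)) = y + (-5 + 2*I*√2) = -5 + y + 2*I*√2)
z(K) = -13/K
1/z(D(r)) = 1/(-13/(-5 - 3 + 2*I*√2)) = 1/(-13/(-8 + 2*I*√2)) = 8/13 - 2*I*√2/13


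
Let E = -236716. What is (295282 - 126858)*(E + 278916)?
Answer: 7107492800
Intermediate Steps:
(295282 - 126858)*(E + 278916) = (295282 - 126858)*(-236716 + 278916) = 168424*42200 = 7107492800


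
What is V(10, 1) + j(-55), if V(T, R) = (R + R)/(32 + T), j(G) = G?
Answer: -1154/21 ≈ -54.952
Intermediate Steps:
V(T, R) = 2*R/(32 + T) (V(T, R) = (2*R)/(32 + T) = 2*R/(32 + T))
V(10, 1) + j(-55) = 2*1/(32 + 10) - 55 = 2*1/42 - 55 = 2*1*(1/42) - 55 = 1/21 - 55 = -1154/21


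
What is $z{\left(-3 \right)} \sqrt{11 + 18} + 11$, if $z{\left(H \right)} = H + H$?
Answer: $11 - 6 \sqrt{29} \approx -21.311$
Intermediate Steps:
$z{\left(H \right)} = 2 H$
$z{\left(-3 \right)} \sqrt{11 + 18} + 11 = 2 \left(-3\right) \sqrt{11 + 18} + 11 = - 6 \sqrt{29} + 11 = 11 - 6 \sqrt{29}$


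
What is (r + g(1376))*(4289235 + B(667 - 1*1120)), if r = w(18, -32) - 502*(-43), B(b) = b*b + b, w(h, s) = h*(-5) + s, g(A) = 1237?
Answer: 102018089691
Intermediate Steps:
w(h, s) = s - 5*h (w(h, s) = -5*h + s = s - 5*h)
B(b) = b + b² (B(b) = b² + b = b + b²)
r = 21464 (r = (-32 - 5*18) - 502*(-43) = (-32 - 90) + 21586 = -122 + 21586 = 21464)
(r + g(1376))*(4289235 + B(667 - 1*1120)) = (21464 + 1237)*(4289235 + (667 - 1*1120)*(1 + (667 - 1*1120))) = 22701*(4289235 + (667 - 1120)*(1 + (667 - 1120))) = 22701*(4289235 - 453*(1 - 453)) = 22701*(4289235 - 453*(-452)) = 22701*(4289235 + 204756) = 22701*4493991 = 102018089691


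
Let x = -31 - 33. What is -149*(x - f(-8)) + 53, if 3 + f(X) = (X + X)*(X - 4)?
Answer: 37750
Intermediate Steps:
x = -64
f(X) = -3 + 2*X*(-4 + X) (f(X) = -3 + (X + X)*(X - 4) = -3 + (2*X)*(-4 + X) = -3 + 2*X*(-4 + X))
-149*(x - f(-8)) + 53 = -149*(-64 - (-3 - 8*(-8) + 2*(-8)²)) + 53 = -149*(-64 - (-3 + 64 + 2*64)) + 53 = -149*(-64 - (-3 + 64 + 128)) + 53 = -149*(-64 - 1*189) + 53 = -149*(-64 - 189) + 53 = -149*(-253) + 53 = 37697 + 53 = 37750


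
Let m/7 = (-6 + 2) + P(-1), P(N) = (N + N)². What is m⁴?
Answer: 0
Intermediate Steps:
P(N) = 4*N² (P(N) = (2*N)² = 4*N²)
m = 0 (m = 7*((-6 + 2) + 4*(-1)²) = 7*(-4 + 4*1) = 7*(-4 + 4) = 7*0 = 0)
m⁴ = 0⁴ = 0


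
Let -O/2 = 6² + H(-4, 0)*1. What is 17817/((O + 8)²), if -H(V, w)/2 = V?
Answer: 17817/6400 ≈ 2.7839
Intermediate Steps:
H(V, w) = -2*V
O = -88 (O = -2*(6² - 2*(-4)*1) = -2*(36 + 8*1) = -2*(36 + 8) = -2*44 = -88)
17817/((O + 8)²) = 17817/((-88 + 8)²) = 17817/((-80)²) = 17817/6400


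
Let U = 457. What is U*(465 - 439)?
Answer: 11882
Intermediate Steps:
U*(465 - 439) = 457*(465 - 439) = 457*26 = 11882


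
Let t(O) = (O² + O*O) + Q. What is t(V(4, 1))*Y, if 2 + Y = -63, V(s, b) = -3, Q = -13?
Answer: -325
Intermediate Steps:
t(O) = -13 + 2*O² (t(O) = (O² + O*O) - 13 = (O² + O²) - 13 = 2*O² - 13 = -13 + 2*O²)
Y = -65 (Y = -2 - 63 = -65)
t(V(4, 1))*Y = (-13 + 2*(-3)²)*(-65) = (-13 + 2*9)*(-65) = (-13 + 18)*(-65) = 5*(-65) = -325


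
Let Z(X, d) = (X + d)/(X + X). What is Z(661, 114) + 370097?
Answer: 489269009/1322 ≈ 3.7010e+5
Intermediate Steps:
Z(X, d) = (X + d)/(2*X) (Z(X, d) = (X + d)/((2*X)) = (X + d)*(1/(2*X)) = (X + d)/(2*X))
Z(661, 114) + 370097 = (½)*(661 + 114)/661 + 370097 = (½)*(1/661)*775 + 370097 = 775/1322 + 370097 = 489269009/1322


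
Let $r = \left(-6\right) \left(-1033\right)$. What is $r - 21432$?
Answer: $-15234$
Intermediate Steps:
$r = 6198$
$r - 21432 = 6198 - 21432 = -15234$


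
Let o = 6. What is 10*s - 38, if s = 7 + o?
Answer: 92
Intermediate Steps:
s = 13 (s = 7 + 6 = 13)
10*s - 38 = 10*13 - 38 = 130 - 38 = 92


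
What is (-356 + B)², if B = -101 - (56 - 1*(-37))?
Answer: 302500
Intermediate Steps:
B = -194 (B = -101 - (56 + 37) = -101 - 1*93 = -101 - 93 = -194)
(-356 + B)² = (-356 - 194)² = (-550)² = 302500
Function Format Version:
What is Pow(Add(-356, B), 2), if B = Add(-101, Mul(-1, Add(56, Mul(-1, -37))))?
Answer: 302500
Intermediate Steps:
B = -194 (B = Add(-101, Mul(-1, Add(56, 37))) = Add(-101, Mul(-1, 93)) = Add(-101, -93) = -194)
Pow(Add(-356, B), 2) = Pow(Add(-356, -194), 2) = Pow(-550, 2) = 302500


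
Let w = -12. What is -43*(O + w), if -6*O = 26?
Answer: 2107/3 ≈ 702.33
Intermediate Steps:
O = -13/3 (O = -⅙*26 = -13/3 ≈ -4.3333)
-43*(O + w) = -43*(-13/3 - 12) = -43*(-49/3) = 2107/3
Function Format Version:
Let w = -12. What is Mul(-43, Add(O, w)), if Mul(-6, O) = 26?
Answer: Rational(2107, 3) ≈ 702.33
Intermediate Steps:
O = Rational(-13, 3) (O = Mul(Rational(-1, 6), 26) = Rational(-13, 3) ≈ -4.3333)
Mul(-43, Add(O, w)) = Mul(-43, Add(Rational(-13, 3), -12)) = Mul(-43, Rational(-49, 3)) = Rational(2107, 3)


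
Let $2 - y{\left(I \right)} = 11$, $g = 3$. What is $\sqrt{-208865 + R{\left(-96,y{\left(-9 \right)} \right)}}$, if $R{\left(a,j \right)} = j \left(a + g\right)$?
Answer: $2 i \sqrt{52007} \approx 456.1 i$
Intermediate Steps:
$y{\left(I \right)} = -9$ ($y{\left(I \right)} = 2 - 11 = -9$)
$R{\left(a,j \right)} = j \left(3 + a\right)$ ($R{\left(a,j \right)} = j \left(a + 3\right) = j \left(3 + a\right)$)
$\sqrt{-208865 + R{\left(-96,y{\left(-9 \right)} \right)}} = \sqrt{-208865 - 9 \left(3 - 96\right)} = \sqrt{-208865 - -837} = \sqrt{-208865 + 837} = \sqrt{-208028} = 2 i \sqrt{52007}$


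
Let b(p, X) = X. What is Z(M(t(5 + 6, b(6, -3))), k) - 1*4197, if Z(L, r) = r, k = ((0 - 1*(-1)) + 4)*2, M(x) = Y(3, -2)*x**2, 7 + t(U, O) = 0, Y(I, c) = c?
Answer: -4187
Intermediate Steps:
t(U, O) = -7 (t(U, O) = -7 + 0 = -7)
M(x) = -2*x**2
k = 10 (k = ((0 + 1) + 4)*2 = (1 + 4)*2 = 5*2 = 10)
Z(M(t(5 + 6, b(6, -3))), k) - 1*4197 = 10 - 1*4197 = 10 - 4197 = -4187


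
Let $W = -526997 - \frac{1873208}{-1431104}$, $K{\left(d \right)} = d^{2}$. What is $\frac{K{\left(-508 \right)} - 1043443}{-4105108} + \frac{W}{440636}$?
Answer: $- \frac{11610520981605211}{11556537709209248} \approx -1.0047$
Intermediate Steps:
$W = - \frac{94273205185}{178888}$ ($W = -526997 - - \frac{234151}{178888} = -526997 + \frac{234151}{178888} = - \frac{94273205185}{178888} \approx -5.27 \cdot 10^{5}$)
$\frac{K{\left(-508 \right)} - 1043443}{-4105108} + \frac{W}{440636} = \frac{\left(-508\right)^{2} - 1043443}{-4105108} - \frac{94273205185}{178888 \cdot 440636} = \left(258064 - 1043443\right) \left(- \frac{1}{4105108}\right) - \frac{94273205185}{78824492768} = \left(-785379\right) \left(- \frac{1}{4105108}\right) - \frac{94273205185}{78824492768} = \frac{112197}{586444} - \frac{94273205185}{78824492768} = - \frac{11610520981605211}{11556537709209248}$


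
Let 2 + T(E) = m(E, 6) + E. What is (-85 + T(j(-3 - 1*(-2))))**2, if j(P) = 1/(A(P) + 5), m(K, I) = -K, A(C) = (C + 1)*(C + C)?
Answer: 7569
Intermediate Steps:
A(C) = 2*C*(1 + C) (A(C) = (1 + C)*(2*C) = 2*C*(1 + C))
j(P) = 1/(5 + 2*P*(1 + P)) (j(P) = 1/(2*P*(1 + P) + 5) = 1/(5 + 2*P*(1 + P)))
T(E) = -2 (T(E) = -2 + (-E + E) = -2 + 0 = -2)
(-85 + T(j(-3 - 1*(-2))))**2 = (-85 - 2)**2 = (-87)**2 = 7569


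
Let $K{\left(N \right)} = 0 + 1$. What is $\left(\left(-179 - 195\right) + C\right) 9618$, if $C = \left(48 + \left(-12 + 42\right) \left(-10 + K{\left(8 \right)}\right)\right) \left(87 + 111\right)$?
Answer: $-426365940$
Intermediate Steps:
$K{\left(N \right)} = 1$
$C = -43956$ ($C = \left(48 + \left(-12 + 42\right) \left(-10 + 1\right)\right) \left(87 + 111\right) = \left(48 + 30 \left(-9\right)\right) 198 = \left(48 - 270\right) 198 = \left(-222\right) 198 = -43956$)
$\left(\left(-179 - 195\right) + C\right) 9618 = \left(\left(-179 - 195\right) - 43956\right) 9618 = \left(-374 - 43956\right) 9618 = \left(-44330\right) 9618 = -426365940$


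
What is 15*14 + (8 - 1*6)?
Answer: 212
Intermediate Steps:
15*14 + (8 - 1*6) = 210 + (8 - 6) = 210 + 2 = 212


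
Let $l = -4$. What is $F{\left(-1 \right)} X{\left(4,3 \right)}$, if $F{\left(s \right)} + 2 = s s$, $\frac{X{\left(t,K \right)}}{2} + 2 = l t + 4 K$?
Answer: $12$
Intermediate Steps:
$X{\left(t,K \right)} = -4 - 8 t + 8 K$ ($X{\left(t,K \right)} = -4 + 2 \left(- 4 t + 4 K\right) = -4 + \left(- 8 t + 8 K\right) = -4 - 8 t + 8 K$)
$F{\left(s \right)} = -2 + s^{2}$ ($F{\left(s \right)} = -2 + s s = -2 + s^{2}$)
$F{\left(-1 \right)} X{\left(4,3 \right)} = \left(-2 + \left(-1\right)^{2}\right) \left(-4 - 32 + 8 \cdot 3\right) = \left(-2 + 1\right) \left(-4 - 32 + 24\right) = \left(-1\right) \left(-12\right) = 12$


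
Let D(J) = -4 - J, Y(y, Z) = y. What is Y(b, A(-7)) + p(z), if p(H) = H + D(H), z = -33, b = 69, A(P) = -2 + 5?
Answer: 65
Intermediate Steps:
A(P) = 3
p(H) = -4 (p(H) = H + (-4 - H) = -4)
Y(b, A(-7)) + p(z) = 69 - 4 = 65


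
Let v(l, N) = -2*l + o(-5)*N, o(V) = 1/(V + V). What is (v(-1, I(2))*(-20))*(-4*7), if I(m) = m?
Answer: 1008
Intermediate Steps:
o(V) = 1/(2*V)
v(l, N) = -2*l - N/10 (v(l, N) = -2*l + ((½)/(-5))*N = -2*l + ((½)*(-⅕))*N = -2*l - N/10)
(v(-1, I(2))*(-20))*(-4*7) = ((-2*(-1) - ⅒*2)*(-20))*(-4*7) = ((2 - ⅕)*(-20))*(-28) = ((9/5)*(-20))*(-28) = -36*(-28) = 1008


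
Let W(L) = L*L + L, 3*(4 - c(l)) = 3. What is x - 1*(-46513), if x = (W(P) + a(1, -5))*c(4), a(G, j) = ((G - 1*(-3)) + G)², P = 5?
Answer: 46678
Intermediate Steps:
c(l) = 3 (c(l) = 4 - ⅓*3 = 4 - 1 = 3)
W(L) = L + L² (W(L) = L² + L = L + L²)
a(G, j) = (3 + 2*G)² (a(G, j) = ((G + 3) + G)² = ((3 + G) + G)² = (3 + 2*G)²)
x = 165 (x = (5*(1 + 5) + (3 + 2*1)²)*3 = (5*6 + (3 + 2)²)*3 = (30 + 5²)*3 = (30 + 25)*3 = 55*3 = 165)
x - 1*(-46513) = 165 - 1*(-46513) = 165 + 46513 = 46678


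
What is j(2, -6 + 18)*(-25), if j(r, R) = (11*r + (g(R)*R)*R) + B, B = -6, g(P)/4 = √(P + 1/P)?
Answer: -400 - 2400*√435 ≈ -50456.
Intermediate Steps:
g(P) = 4*√(P + 1/P)
j(r, R) = -6 + 11*r + 4*R²*√(R + 1/R) (j(r, R) = (11*r + ((4*√(R + 1/R))*R)*R) - 6 = (11*r + (4*R*√(R + 1/R))*R) - 6 = (11*r + 4*R²*√(R + 1/R)) - 6 = -6 + 11*r + 4*R²*√(R + 1/R))
j(2, -6 + 18)*(-25) = (-6 + 11*2 + 4*(-6 + 18)²*√((-6 + 18) + 1/(-6 + 18)))*(-25) = (-6 + 22 + 4*12²*√(12 + 1/12))*(-25) = (-6 + 22 + 4*144*√(12 + 1/12))*(-25) = (-6 + 22 + 4*144*√(145/12))*(-25) = (-6 + 22 + 4*144*(√435/6))*(-25) = (-6 + 22 + 96*√435)*(-25) = (16 + 96*√435)*(-25) = -400 - 2400*√435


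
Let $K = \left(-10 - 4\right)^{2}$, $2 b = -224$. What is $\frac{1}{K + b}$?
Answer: $\frac{1}{84} \approx 0.011905$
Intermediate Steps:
$b = -112$ ($b = \frac{1}{2} \left(-224\right) = -112$)
$K = 196$ ($K = \left(-14\right)^{2} = 196$)
$\frac{1}{K + b} = \frac{1}{196 - 112} = \frac{1}{84}$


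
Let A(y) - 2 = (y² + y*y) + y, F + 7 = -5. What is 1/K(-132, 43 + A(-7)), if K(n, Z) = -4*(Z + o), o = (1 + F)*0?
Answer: -1/544 ≈ -0.0018382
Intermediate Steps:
F = -12 (F = -7 - 5 = -12)
o = 0 (o = (1 - 12)*0 = -11*0 = 0)
A(y) = 2 + y + 2*y² (A(y) = 2 + ((y² + y*y) + y) = 2 + ((y² + y²) + y) = 2 + (2*y² + y) = 2 + (y + 2*y²) = 2 + y + 2*y²)
K(n, Z) = -4*Z (K(n, Z) = -4*(Z + 0) = -4*Z)
1/K(-132, 43 + A(-7)) = 1/(-4*(43 + (2 - 7 + 2*(-7)²))) = 1/(-4*(43 + (2 - 7 + 2*49))) = 1/(-4*(43 + (2 - 7 + 98))) = 1/(-4*(43 + 93)) = 1/(-4*136) = 1/(-544) = -1/544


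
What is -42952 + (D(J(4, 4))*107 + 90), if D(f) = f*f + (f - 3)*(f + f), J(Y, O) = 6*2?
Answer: -4342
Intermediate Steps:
J(Y, O) = 12
D(f) = f² + 2*f*(-3 + f) (D(f) = f² + (-3 + f)*(2*f) = f² + 2*f*(-3 + f))
-42952 + (D(J(4, 4))*107 + 90) = -42952 + ((3*12*(-2 + 12))*107 + 90) = -42952 + ((3*12*10)*107 + 90) = -42952 + (360*107 + 90) = -42952 + (38520 + 90) = -42952 + 38610 = -4342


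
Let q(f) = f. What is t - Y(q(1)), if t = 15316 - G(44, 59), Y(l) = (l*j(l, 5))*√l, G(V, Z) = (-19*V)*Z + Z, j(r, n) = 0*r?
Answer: 64581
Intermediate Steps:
j(r, n) = 0
G(V, Z) = Z - 19*V*Z (G(V, Z) = -19*V*Z + Z = Z - 19*V*Z)
Y(l) = 0 (Y(l) = (l*0)*√l = 0*√l = 0)
t = 64581 (t = 15316 - 59*(1 - 19*44) = 15316 - 59*(1 - 836) = 15316 - 59*(-835) = 15316 - 1*(-49265) = 15316 + 49265 = 64581)
t - Y(q(1)) = 64581 - 1*0 = 64581 + 0 = 64581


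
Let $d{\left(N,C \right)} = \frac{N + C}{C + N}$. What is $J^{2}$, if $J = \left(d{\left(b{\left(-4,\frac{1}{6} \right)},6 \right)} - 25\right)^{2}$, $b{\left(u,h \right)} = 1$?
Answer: $331776$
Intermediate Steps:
$d{\left(N,C \right)} = 1$ ($d{\left(N,C \right)} = \frac{C + N}{C + N} = 1$)
$J = 576$ ($J = \left(1 - 25\right)^{2} = \left(-24\right)^{2} = 576$)
$J^{2} = 576^{2} = 331776$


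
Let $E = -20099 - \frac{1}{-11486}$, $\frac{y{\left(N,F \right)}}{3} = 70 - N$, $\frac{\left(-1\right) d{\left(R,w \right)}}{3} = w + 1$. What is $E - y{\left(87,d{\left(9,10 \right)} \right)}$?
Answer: $- \frac{230271327}{11486} \approx -20048.0$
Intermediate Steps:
$d{\left(R,w \right)} = -3 - 3 w$ ($d{\left(R,w \right)} = - 3 \left(w + 1\right) = - 3 \left(1 + w\right) = -3 - 3 w$)
$y{\left(N,F \right)} = 210 - 3 N$ ($y{\left(N,F \right)} = 3 \left(70 - N\right) = 210 - 3 N$)
$E = - \frac{230857113}{11486}$ ($E = -20099 - - \frac{1}{11486} = -20099 + \frac{1}{11486} = - \frac{230857113}{11486} \approx -20099.0$)
$E - y{\left(87,d{\left(9,10 \right)} \right)} = - \frac{230857113}{11486} - \left(210 - 261\right) = - \frac{230857113}{11486} - -51 = - \frac{230857113}{11486} + 51 = - \frac{230271327}{11486}$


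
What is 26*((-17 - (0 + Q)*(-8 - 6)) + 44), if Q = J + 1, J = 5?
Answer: 2886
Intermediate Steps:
Q = 6 (Q = 5 + 1 = 6)
26*((-17 - (0 + Q)*(-8 - 6)) + 44) = 26*((-17 - (0 + 6)*(-8 - 6)) + 44) = 26*((-17 - 6*(-14)) + 44) = 26*((-17 - 1*(-84)) + 44) = 26*((-17 + 84) + 44) = 26*(67 + 44) = 26*111 = 2886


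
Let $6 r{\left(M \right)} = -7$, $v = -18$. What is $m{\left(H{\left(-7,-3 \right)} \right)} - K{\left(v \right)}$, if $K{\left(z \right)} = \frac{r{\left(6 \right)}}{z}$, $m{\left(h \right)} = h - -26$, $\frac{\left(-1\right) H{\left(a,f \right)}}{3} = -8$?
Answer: $\frac{5393}{108} \approx 49.935$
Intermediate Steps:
$H{\left(a,f \right)} = 24$ ($H{\left(a,f \right)} = \left(-3\right) \left(-8\right) = 24$)
$m{\left(h \right)} = 26 + h$ ($m{\left(h \right)} = h + 26 = 26 + h$)
$r{\left(M \right)} = - \frac{7}{6}$ ($r{\left(M \right)} = \frac{1}{6} \left(-7\right) = - \frac{7}{6}$)
$K{\left(z \right)} = - \frac{7}{6 z}$
$m{\left(H{\left(-7,-3 \right)} \right)} - K{\left(v \right)} = \left(26 + 24\right) - - \frac{7}{6 \left(-18\right)} = 50 - \left(- \frac{7}{6}\right) \left(- \frac{1}{18}\right) = 50 - \frac{7}{108} = \frac{5393}{108}$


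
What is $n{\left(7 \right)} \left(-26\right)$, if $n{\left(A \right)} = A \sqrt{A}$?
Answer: $- 182 \sqrt{7} \approx -481.53$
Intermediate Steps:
$n{\left(A \right)} = A^{\frac{3}{2}}$
$n{\left(7 \right)} \left(-26\right) = 7^{\frac{3}{2}} \left(-26\right) = 7 \sqrt{7} \left(-26\right) = - 182 \sqrt{7}$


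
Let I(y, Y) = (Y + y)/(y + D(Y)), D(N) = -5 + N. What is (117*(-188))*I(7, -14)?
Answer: -12831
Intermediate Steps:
I(y, Y) = (Y + y)/(-5 + Y + y) (I(y, Y) = (Y + y)/(y + (-5 + Y)) = (Y + y)/(-5 + Y + y))
(117*(-188))*I(7, -14) = (117*(-188))*((-14 + 7)/(-5 - 14 + 7)) = -21996*(-7)/(-12) = -(-1833)*(-7) = -21996*7/12 = -12831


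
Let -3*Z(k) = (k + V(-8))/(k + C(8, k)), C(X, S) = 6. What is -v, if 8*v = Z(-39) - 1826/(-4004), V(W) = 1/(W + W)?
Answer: -8861/1153152 ≈ -0.0076842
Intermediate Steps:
V(W) = 1/(2*W)
Z(k) = -(-1/16 + k)/(3*(6 + k)) (Z(k) = -(k + (1/2)/(-8))/(3*(k + 6)) = -(k + (1/2)*(-1/8))/(3*(6 + k)) = -(k - 1/16)/(3*(6 + k)) = -(-1/16 + k)/(3*(6 + k)))
v = 8861/1153152 (v = ((1 - 16*(-39))/(48*(6 - 39)) - 1826/(-4004))/8 = ((1/48)*(1 + 624)/(-33) - 1826*(-1/4004))/8 = ((1/48)*(-1/33)*625 + 83/182)/8 = (-625/1584 + 83/182)/8 = (1/8)*(8861/144144) = 8861/1153152 ≈ 0.0076842)
-v = -1*8861/1153152 = -8861/1153152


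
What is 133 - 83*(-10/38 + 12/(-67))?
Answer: 216038/1273 ≈ 169.71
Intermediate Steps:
133 - 83*(-10/38 + 12/(-67)) = 133 - 83*(-10*1/38 + 12*(-1/67)) = 133 - 83*(-5/19 - 12/67) = 133 - 83*(-563/1273) = 133 + 46729/1273 = 216038/1273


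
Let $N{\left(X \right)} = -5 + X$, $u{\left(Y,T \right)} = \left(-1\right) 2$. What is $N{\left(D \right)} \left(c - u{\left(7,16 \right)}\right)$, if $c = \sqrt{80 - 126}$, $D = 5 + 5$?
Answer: $10 + 5 i \sqrt{46} \approx 10.0 + 33.912 i$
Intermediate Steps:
$D = 10$
$c = i \sqrt{46}$ ($c = \sqrt{-46} = i \sqrt{46} \approx 6.7823 i$)
$u{\left(Y,T \right)} = -2$
$N{\left(D \right)} \left(c - u{\left(7,16 \right)}\right) = \left(-5 + 10\right) \left(i \sqrt{46} - -2\right) = 5 \left(i \sqrt{46} + 2\right) = 5 \left(2 + i \sqrt{46}\right) = 10 + 5 i \sqrt{46}$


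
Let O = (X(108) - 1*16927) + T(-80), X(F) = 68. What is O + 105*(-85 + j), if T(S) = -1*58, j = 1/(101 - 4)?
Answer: -2506569/97 ≈ -25841.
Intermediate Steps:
j = 1/97 ≈ 0.010309
T(S) = -58
O = -16917 (O = (68 - 1*16927) - 58 = (68 - 16927) - 58 = -16859 - 58 = -16917)
O + 105*(-85 + j) = -16917 + 105*(-85 + 1/97) = -16917 + 105*(-8244/97) = -16917 - 865620/97 = -2506569/97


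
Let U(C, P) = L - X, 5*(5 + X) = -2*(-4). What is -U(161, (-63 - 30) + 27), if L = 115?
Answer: -592/5 ≈ -118.40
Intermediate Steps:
X = -17/5 (X = -5 + (-2*(-4))/5 = -5 + (⅕)*8 = -5 + 8/5 = -17/5 ≈ -3.4000)
U(C, P) = 592/5 (U(C, P) = 115 - 1*(-17/5) = 115 + 17/5 = 592/5)
-U(161, (-63 - 30) + 27) = -1*592/5 = -592/5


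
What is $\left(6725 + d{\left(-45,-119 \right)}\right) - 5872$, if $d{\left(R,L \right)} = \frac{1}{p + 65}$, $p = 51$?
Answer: $\frac{98949}{116} \approx 853.01$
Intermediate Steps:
$d{\left(R,L \right)} = \frac{1}{116}$ ($d{\left(R,L \right)} = \frac{1}{51 + 65} = \frac{1}{116}$)
$\left(6725 + d{\left(-45,-119 \right)}\right) - 5872 = \left(6725 + \frac{1}{116}\right) - 5872 = \frac{780101}{116} - 5872 = \frac{98949}{116}$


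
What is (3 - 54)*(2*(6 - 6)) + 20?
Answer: 20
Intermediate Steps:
(3 - 54)*(2*(6 - 6)) + 20 = -102*0 + 20 = -51*0 + 20 = 0 + 20 = 20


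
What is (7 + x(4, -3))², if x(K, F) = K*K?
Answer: 529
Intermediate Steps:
x(K, F) = K²
(7 + x(4, -3))² = (7 + 4²)² = (7 + 16)² = 23² = 529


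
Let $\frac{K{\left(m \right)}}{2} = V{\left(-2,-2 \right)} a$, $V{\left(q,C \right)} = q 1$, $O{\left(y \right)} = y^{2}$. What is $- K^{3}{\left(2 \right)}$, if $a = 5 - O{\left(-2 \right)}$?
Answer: $64$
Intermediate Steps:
$V{\left(q,C \right)} = q$
$a = 1$ ($a = 5 - \left(-2\right)^{2} = 5 - 4 = 1$)
$K{\left(m \right)} = -4$ ($K{\left(m \right)} = 2 \left(\left(-2\right) 1\right) = 2 \left(-2\right) = -4$)
$- K^{3}{\left(2 \right)} = - \left(-4\right)^{3} = \left(-1\right) \left(-64\right) = 64$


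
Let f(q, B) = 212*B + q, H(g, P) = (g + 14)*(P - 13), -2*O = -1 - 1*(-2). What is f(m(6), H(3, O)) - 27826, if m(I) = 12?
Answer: -76468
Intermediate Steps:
O = -½ (O = -(-1 - 1*(-2))/2 = -(-1 + 2)/2 = -½*1 = -½ ≈ -0.50000)
H(g, P) = (-13 + P)*(14 + g) (H(g, P) = (14 + g)*(-13 + P) = (-13 + P)*(14 + g))
f(q, B) = q + 212*B
f(m(6), H(3, O)) - 27826 = (12 + 212*(-182 - 13*3 + 14*(-½) - ½*3)) - 27826 = (12 + 212*(-182 - 39 - 7 - 3/2)) - 27826 = (12 + 212*(-459/2)) - 27826 = (12 - 48654) - 27826 = -48642 - 27826 = -76468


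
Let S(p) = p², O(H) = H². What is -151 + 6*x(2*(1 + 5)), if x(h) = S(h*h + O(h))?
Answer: 497513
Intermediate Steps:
x(h) = 4*h⁴ (x(h) = (h*h + h²)² = (h² + h²)² = (2*h²)² = 4*h⁴)
-151 + 6*x(2*(1 + 5)) = -151 + 6*(4*(2*(1 + 5))⁴) = -151 + 6*(4*(2*6)⁴) = -151 + 6*(4*12⁴) = -151 + 6*(4*20736) = -151 + 6*82944 = -151 + 497664 = 497513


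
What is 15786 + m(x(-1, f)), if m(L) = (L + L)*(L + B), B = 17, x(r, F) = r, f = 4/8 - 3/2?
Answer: 15754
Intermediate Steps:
f = -1 (f = 4*(1/8) - 3*1/2 = 1/2 - 3/2 = -1)
m(L) = 2*L*(17 + L) (m(L) = (L + L)*(L + 17) = (2*L)*(17 + L) = 2*L*(17 + L))
15786 + m(x(-1, f)) = 15786 + 2*(-1)*(17 - 1) = 15786 + 2*(-1)*16 = 15786 - 32 = 15754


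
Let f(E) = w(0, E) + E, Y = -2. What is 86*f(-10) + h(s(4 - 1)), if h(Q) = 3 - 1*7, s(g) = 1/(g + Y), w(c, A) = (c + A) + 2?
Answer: -1552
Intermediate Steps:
w(c, A) = 2 + A + c (w(c, A) = (A + c) + 2 = 2 + A + c)
f(E) = 2 + 2*E (f(E) = (2 + E + 0) + E = (2 + E) + E = 2 + 2*E)
s(g) = 1/(-2 + g) (s(g) = 1/(g - 2) = 1/(-2 + g))
h(Q) = -4 (h(Q) = 3 - 7 = -4)
86*f(-10) + h(s(4 - 1)) = 86*(2 + 2*(-10)) - 4 = 86*(2 - 20) - 4 = 86*(-18) - 4 = -1548 - 4 = -1552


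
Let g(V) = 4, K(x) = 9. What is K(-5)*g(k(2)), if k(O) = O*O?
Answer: 36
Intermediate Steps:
k(O) = O**2
K(-5)*g(k(2)) = 9*4 = 36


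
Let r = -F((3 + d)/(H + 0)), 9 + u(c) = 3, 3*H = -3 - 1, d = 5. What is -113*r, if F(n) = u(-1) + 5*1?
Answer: -113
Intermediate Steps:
H = -4/3 (H = (-3 - 1)/3 = (⅓)*(-4) = -4/3 ≈ -1.3333)
u(c) = -6 (u(c) = -9 + 3 = -6)
F(n) = -1 (F(n) = -6 + 5*1 = -6 + 5 = -1)
r = 1 (r = -1*(-1) = 1)
-113*r = -113*1 = -113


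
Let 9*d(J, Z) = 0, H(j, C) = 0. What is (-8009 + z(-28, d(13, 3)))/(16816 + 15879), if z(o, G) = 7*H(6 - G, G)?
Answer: -8009/32695 ≈ -0.24496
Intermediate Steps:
d(J, Z) = 0 (d(J, Z) = (⅑)*0 = 0)
z(o, G) = 0 (z(o, G) = 7*0 = 0)
(-8009 + z(-28, d(13, 3)))/(16816 + 15879) = (-8009 + 0)/(16816 + 15879) = -8009/32695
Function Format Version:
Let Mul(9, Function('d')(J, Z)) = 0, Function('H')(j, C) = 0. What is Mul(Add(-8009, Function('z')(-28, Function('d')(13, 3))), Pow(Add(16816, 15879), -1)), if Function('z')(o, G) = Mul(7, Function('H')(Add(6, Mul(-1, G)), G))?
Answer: Rational(-8009, 32695) ≈ -0.24496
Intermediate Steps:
Function('d')(J, Z) = 0 (Function('d')(J, Z) = Mul(Rational(1, 9), 0) = 0)
Function('z')(o, G) = 0 (Function('z')(o, G) = Mul(7, 0) = 0)
Mul(Add(-8009, Function('z')(-28, Function('d')(13, 3))), Pow(Add(16816, 15879), -1)) = Mul(Add(-8009, 0), Pow(Add(16816, 15879), -1)) = Mul(-8009, Pow(32695, -1)) = Mul(-8009, Rational(1, 32695)) = Rational(-8009, 32695)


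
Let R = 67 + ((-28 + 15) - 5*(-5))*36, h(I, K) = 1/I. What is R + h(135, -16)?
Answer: 67366/135 ≈ 499.01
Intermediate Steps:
R = 499 (R = 67 + (-13 + 25)*36 = 67 + 12*36 = 67 + 432 = 499)
R + h(135, -16) = 499 + 1/135 = 67366/135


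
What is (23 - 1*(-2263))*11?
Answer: 25146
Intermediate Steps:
(23 - 1*(-2263))*11 = (23 + 2263)*11 = 2286*11 = 25146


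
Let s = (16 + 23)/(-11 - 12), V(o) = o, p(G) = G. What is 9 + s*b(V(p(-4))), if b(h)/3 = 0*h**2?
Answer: 9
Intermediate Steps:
b(h) = 0 (b(h) = 3*(0*h**2) = 3*0 = 0)
s = -39/23 (s = 39/(-23) = 39*(-1/23) = -39/23 ≈ -1.6957)
9 + s*b(V(p(-4))) = 9 - 39/23*0 = 9 + 0 = 9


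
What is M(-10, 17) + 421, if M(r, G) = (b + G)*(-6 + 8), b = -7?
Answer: 441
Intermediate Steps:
M(r, G) = -14 + 2*G (M(r, G) = (-7 + G)*(-6 + 8) = (-7 + G)*2 = -14 + 2*G)
M(-10, 17) + 421 = (-14 + 2*17) + 421 = (-14 + 34) + 421 = 20 + 421 = 441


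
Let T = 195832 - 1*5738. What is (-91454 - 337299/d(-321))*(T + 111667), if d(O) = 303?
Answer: -2821250194407/101 ≈ -2.7933e+10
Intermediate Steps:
T = 190094 (T = 195832 - 5738 = 190094)
(-91454 - 337299/d(-321))*(T + 111667) = (-91454 - 337299/303)*(190094 + 111667) = (-91454 - 337299*1/303)*301761 = (-91454 - 112433/101)*301761 = -9349287/101*301761 = -2821250194407/101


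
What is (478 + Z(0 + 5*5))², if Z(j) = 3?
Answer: 231361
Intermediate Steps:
(478 + Z(0 + 5*5))² = (478 + 3)² = 481² = 231361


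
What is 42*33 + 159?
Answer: 1545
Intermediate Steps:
42*33 + 159 = 1386 + 159 = 1545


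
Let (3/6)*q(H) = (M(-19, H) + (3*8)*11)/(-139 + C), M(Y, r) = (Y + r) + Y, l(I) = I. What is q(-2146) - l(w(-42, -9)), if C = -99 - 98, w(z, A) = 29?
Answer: -123/7 ≈ -17.571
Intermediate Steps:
C = -197
M(Y, r) = r + 2*Y
q(H) = -113/84 - H/168 (q(H) = 2*(((H + 2*(-19)) + (3*8)*11)/(-139 - 197)) = 2*(((H - 38) + 24*11)/(-336)) = 2*(((-38 + H) + 264)*(-1/336)) = 2*((226 + H)*(-1/336)) = 2*(-113/168 - H/336) = -113/84 - H/168)
q(-2146) - l(w(-42, -9)) = (-113/84 - 1/168*(-2146)) - 1*29 = (-113/84 + 1073/84) - 29 = 80/7 - 29 = -123/7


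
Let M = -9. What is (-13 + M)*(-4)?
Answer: 88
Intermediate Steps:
(-13 + M)*(-4) = (-13 - 9)*(-4) = -22*(-4) = 88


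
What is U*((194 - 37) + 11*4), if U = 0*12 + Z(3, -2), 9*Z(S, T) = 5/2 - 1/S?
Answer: 871/18 ≈ 48.389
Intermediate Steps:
Z(S, T) = 5/18 - 1/(9*S) (Z(S, T) = (5/2 - 1/S)/9 = 5/18 - 1/(9*S))
U = 13/54 (U = 0*12 + (1/18)*(-2 + 5*3)/3 = 0 + (1/18)*(⅓)*(-2 + 15) = 0 + (1/18)*(⅓)*13 = 0 + 13/54 = 13/54 ≈ 0.24074)
U*((194 - 37) + 11*4) = 13*((194 - 37) + 11*4)/54 = 13*(157 + 44)/54 = (13/54)*201 = 871/18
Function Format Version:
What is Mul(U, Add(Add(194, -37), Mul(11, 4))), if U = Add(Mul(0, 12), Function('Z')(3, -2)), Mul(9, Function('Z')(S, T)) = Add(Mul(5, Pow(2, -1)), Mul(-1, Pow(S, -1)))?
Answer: Rational(871, 18) ≈ 48.389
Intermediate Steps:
Function('Z')(S, T) = Add(Rational(5, 18), Mul(Rational(-1, 9), Pow(S, -1))) (Function('Z')(S, T) = Mul(Rational(1, 9), Add(Mul(5, Pow(2, -1)), Mul(-1, Pow(S, -1)))) = Mul(Rational(1, 9), Add(Mul(5, Rational(1, 2)), Mul(-1, Pow(S, -1)))) = Mul(Rational(1, 9), Add(Rational(5, 2), Mul(-1, Pow(S, -1)))) = Add(Rational(5, 18), Mul(Rational(-1, 9), Pow(S, -1))))
U = Rational(13, 54) (U = Add(Mul(0, 12), Mul(Rational(1, 18), Pow(3, -1), Add(-2, Mul(5, 3)))) = Add(0, Mul(Rational(1, 18), Rational(1, 3), Add(-2, 15))) = Add(0, Mul(Rational(1, 18), Rational(1, 3), 13)) = Add(0, Rational(13, 54)) = Rational(13, 54) ≈ 0.24074)
Mul(U, Add(Add(194, -37), Mul(11, 4))) = Mul(Rational(13, 54), Add(Add(194, -37), Mul(11, 4))) = Mul(Rational(13, 54), Add(157, 44)) = Mul(Rational(13, 54), 201) = Rational(871, 18)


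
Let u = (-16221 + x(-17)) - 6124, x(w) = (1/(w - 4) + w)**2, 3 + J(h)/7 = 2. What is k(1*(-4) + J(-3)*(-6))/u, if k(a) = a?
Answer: -16758/9725981 ≈ -0.0017230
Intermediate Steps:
J(h) = -7 (J(h) = -21 + 7*2 = -21 + 14 = -7)
x(w) = (w + 1/(-4 + w))**2 (x(w) = (1/(-4 + w) + w)**2 = (w + 1/(-4 + w))**2)
u = -9725981/441 (u = (-16221 + (1 + (-17)**2 - 4*(-17))**2/(-4 - 17)**2) - 6124 = (-16221 + (1 + 289 + 68)**2/(-21)**2) - 6124 = (-16221 + (1/441)*358**2) - 6124 = (-16221 + (1/441)*128164) - 6124 = (-16221 + 128164/441) - 6124 = -7025297/441 - 6124 = -9725981/441 ≈ -22054.)
k(1*(-4) + J(-3)*(-6))/u = (1*(-4) - 7*(-6))/(-9725981/441) = (-4 + 42)*(-441/9725981) = 38*(-441/9725981) = -16758/9725981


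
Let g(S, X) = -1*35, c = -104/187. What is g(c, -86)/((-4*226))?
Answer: 35/904 ≈ 0.038717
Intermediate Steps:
c = -104/187 (c = -104*1/187 = -104/187 ≈ -0.55615)
g(S, X) = -35
g(c, -86)/((-4*226)) = -35/((-4*226)) = -35/(-904) = -35*(-1/904) = 35/904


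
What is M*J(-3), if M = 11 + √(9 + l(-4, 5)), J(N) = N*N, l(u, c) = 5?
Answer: 99 + 9*√14 ≈ 132.67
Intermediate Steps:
J(N) = N²
M = 11 + √14 (M = 11 + √(9 + 5) = 11 + √14 ≈ 14.742)
M*J(-3) = (11 + √14)*(-3)² = (11 + √14)*9 = 99 + 9*√14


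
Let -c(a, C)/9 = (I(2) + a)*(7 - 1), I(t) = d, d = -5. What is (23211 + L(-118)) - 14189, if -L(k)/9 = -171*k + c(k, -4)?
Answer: -232358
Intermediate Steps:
I(t) = -5
c(a, C) = 270 - 54*a (c(a, C) = -9*(-5 + a)*(7 - 1) = -9*(-5 + a)*6 = -9*(-30 + 6*a) = 270 - 54*a)
L(k) = -2430 + 2025*k (L(k) = -9*(-171*k + (270 - 54*k)) = -9*(270 - 225*k) = -2430 + 2025*k)
(23211 + L(-118)) - 14189 = (23211 + (-2430 + 2025*(-118))) - 14189 = (23211 + (-2430 - 238950)) - 14189 = (23211 - 241380) - 14189 = -218169 - 14189 = -232358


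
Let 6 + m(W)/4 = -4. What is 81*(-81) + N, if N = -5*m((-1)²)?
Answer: -6361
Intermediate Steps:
m(W) = -40 (m(W) = -24 + 4*(-4) = -24 - 16 = -40)
N = 200 (N = -5*(-40) = 200)
81*(-81) + N = 81*(-81) + 200 = -6561 + 200 = -6361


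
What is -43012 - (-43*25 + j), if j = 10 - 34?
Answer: -41913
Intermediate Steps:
j = -24
-43012 - (-43*25 + j) = -43012 - (-43*25 - 24) = -43012 - (-1075 - 24) = -43012 - 1*(-1099) = -43012 + 1099 = -41913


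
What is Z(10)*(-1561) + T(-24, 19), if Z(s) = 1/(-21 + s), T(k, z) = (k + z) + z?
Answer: 1715/11 ≈ 155.91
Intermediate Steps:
T(k, z) = k + 2*z
Z(10)*(-1561) + T(-24, 19) = -1561/(-21 + 10) + (-24 + 2*19) = -1561/(-11) + (-24 + 38) = -1/11*(-1561) + 14 = 1561/11 + 14 = 1715/11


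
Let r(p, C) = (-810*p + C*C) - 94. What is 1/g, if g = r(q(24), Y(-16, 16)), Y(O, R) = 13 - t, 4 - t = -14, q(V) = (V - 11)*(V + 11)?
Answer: -1/368619 ≈ -2.7128e-6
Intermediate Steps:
q(V) = (-11 + V)*(11 + V)
t = 18 (t = 4 - 1*(-14) = 4 + 14 = 18)
Y(O, R) = -5 (Y(O, R) = 13 - 1*18 = 13 - 18 = -5)
r(p, C) = -94 + C² - 810*p (r(p, C) = (-810*p + C²) - 94 = (C² - 810*p) - 94 = -94 + C² - 810*p)
g = -368619 (g = -94 + (-5)² - 810*(-121 + 24²) = -94 + 25 - 810*(-121 + 576) = -94 + 25 - 810*455 = -94 + 25 - 368550 = -368619)
1/g = 1/(-368619) = -1/368619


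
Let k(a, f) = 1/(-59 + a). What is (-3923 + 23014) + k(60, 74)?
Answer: 19092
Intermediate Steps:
(-3923 + 23014) + k(60, 74) = (-3923 + 23014) + 1/(-59 + 60) = 19091 + 1/1 = 19091 + 1 = 19092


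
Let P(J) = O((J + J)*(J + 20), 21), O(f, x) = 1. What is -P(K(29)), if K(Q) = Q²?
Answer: -1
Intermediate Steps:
P(J) = 1
-P(K(29)) = -1*1 = -1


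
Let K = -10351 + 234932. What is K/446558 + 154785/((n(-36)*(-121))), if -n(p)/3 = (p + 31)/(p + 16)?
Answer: 13169687763/7719074 ≈ 1706.1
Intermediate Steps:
n(p) = -3*(31 + p)/(16 + p) (n(p) = -3*(p + 31)/(p + 16) = -3*(31 + p)/(16 + p))
K = 224581
K/446558 + 154785/((n(-36)*(-121))) = 224581/446558 + 154785/(((3*(-31 - 1*(-36))/(16 - 36))*(-121))) = 224581*(1/446558) + 154785/(((3*(-31 + 36)/(-20))*(-121))) = 32083/63794 + 154785/(((3*(-1/20)*5)*(-121))) = 32083/63794 + 154785/((-3/4*(-121))) = 32083/63794 + 154785/(363/4) = 32083/63794 + 154785*(4/363) = 32083/63794 + 206380/121 = 13169687763/7719074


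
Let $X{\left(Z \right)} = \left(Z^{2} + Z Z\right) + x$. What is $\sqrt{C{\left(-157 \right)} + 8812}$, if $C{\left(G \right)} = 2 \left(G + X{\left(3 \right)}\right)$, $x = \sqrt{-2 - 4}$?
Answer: $\sqrt{8534 + 2 i \sqrt{6}} \approx 92.38 + 0.0265 i$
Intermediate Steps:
$x = i \sqrt{6}$ ($x = \sqrt{-6} = i \sqrt{6} \approx 2.4495 i$)
$X{\left(Z \right)} = 2 Z^{2} + i \sqrt{6}$ ($X{\left(Z \right)} = \left(Z^{2} + Z Z\right) + i \sqrt{6} = \left(Z^{2} + Z^{2}\right) + i \sqrt{6} = 2 Z^{2} + i \sqrt{6}$)
$C{\left(G \right)} = 36 + 2 G + 2 i \sqrt{6}$ ($C{\left(G \right)} = 2 \left(G + \left(2 \cdot 3^{2} + i \sqrt{6}\right)\right) = 2 \left(G + \left(2 \cdot 9 + i \sqrt{6}\right)\right) = 2 \left(G + \left(18 + i \sqrt{6}\right)\right) = 2 \left(18 + G + i \sqrt{6}\right) = 36 + 2 G + 2 i \sqrt{6}$)
$\sqrt{C{\left(-157 \right)} + 8812} = \sqrt{\left(36 + 2 \left(-157\right) + 2 i \sqrt{6}\right) + 8812} = \sqrt{\left(36 - 314 + 2 i \sqrt{6}\right) + 8812} = \sqrt{\left(-278 + 2 i \sqrt{6}\right) + 8812} = \sqrt{8534 + 2 i \sqrt{6}}$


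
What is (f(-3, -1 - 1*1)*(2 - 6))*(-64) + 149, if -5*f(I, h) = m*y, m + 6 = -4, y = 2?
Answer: 1173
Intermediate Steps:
m = -10 (m = -6 - 4 = -10)
f(I, h) = 4 (f(I, h) = -(-2)*2 = -⅕*(-20) = 4)
(f(-3, -1 - 1*1)*(2 - 6))*(-64) + 149 = (4*(2 - 6))*(-64) + 149 = (4*(-4))*(-64) + 149 = -16*(-64) + 149 = 1024 + 149 = 1173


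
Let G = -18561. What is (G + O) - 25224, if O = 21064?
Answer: -22721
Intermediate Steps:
(G + O) - 25224 = (-18561 + 21064) - 25224 = 2503 - 25224 = -22721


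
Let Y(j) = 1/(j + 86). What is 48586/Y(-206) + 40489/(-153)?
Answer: -892079449/153 ≈ -5.8306e+6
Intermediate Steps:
Y(j) = 1/(86 + j)
48586/Y(-206) + 40489/(-153) = 48586/(1/(86 - 206)) + 40489/(-153) = 48586/(1/(-120)) + 40489*(-1/153) = 48586/(-1/120) - 40489/153 = 48586*(-120) - 40489/153 = -5830320 - 40489/153 = -892079449/153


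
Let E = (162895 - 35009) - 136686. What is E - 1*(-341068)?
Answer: 332268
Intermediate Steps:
E = -8800 (E = 127886 - 136686 = -8800)
E - 1*(-341068) = -8800 - 1*(-341068) = -8800 + 341068 = 332268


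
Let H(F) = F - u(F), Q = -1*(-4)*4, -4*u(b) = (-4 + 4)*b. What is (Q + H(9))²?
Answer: 625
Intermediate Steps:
u(b) = 0 (u(b) = -(-4 + 4)*b/4 = -0*b = -¼*0 = 0)
Q = 16 (Q = 4*4 = 16)
H(F) = F (H(F) = F - 1*0 = F + 0 = F)
(Q + H(9))² = (16 + 9)² = 25² = 625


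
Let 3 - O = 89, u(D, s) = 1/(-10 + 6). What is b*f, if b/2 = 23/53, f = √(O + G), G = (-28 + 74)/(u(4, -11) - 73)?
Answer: 322*I*√151774/15529 ≈ 8.0781*I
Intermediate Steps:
u(D, s) = -¼ (u(D, s) = 1/(-4) = -¼)
O = -86 (O = 3 - 1*89 = 3 - 89 = -86)
G = -184/293 (G = (-28 + 74)/(-¼ - 73) = 46/(-293/4) = 46*(-4/293) = -184/293 ≈ -0.62799)
f = 7*I*√151774/293 (f = √(-86 - 184/293) = √(-25382/293) = 7*I*√151774/293 ≈ 9.3074*I)
b = 46/53 (b = 2*(23/53) = 46/53 ≈ 0.86792)
b*f = 46*(7*I*√151774/293)/53 = 322*I*√151774/15529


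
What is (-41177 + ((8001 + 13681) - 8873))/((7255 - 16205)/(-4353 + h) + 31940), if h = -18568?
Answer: -108370488/122017615 ≈ -0.88815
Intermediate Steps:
(-41177 + ((8001 + 13681) - 8873))/((7255 - 16205)/(-4353 + h) + 31940) = (-41177 + ((8001 + 13681) - 8873))/((7255 - 16205)/(-4353 - 18568) + 31940) = (-41177 + (21682 - 8873))/(-8950/(-22921) + 31940) = (-41177 + 12809)/(-8950*(-1/22921) + 31940) = -28368/(8950/22921 + 31940) = -28368/732105690/22921 = -28368*22921/732105690 = -108370488/122017615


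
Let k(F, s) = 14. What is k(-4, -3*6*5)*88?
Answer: 1232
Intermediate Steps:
k(-4, -3*6*5)*88 = 14*88 = 1232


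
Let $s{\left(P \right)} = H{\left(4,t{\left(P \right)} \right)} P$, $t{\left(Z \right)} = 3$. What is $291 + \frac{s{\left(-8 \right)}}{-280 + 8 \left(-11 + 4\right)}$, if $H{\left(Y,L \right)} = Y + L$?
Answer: $\frac{1747}{6} \approx 291.17$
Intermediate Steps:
$H{\left(Y,L \right)} = L + Y$
$s{\left(P \right)} = 7 P$ ($s{\left(P \right)} = \left(3 + 4\right) P = 7 P$)
$291 + \frac{s{\left(-8 \right)}}{-280 + 8 \left(-11 + 4\right)} = 291 + \frac{7 \left(-8\right)}{-280 + 8 \left(-11 + 4\right)} = 291 - \frac{56}{-280 + 8 \left(-7\right)} = 291 - \frac{56}{-280 - 56} = 291 - \frac{56}{-336} = 291 - - \frac{1}{6} = 291 + \frac{1}{6} = \frac{1747}{6}$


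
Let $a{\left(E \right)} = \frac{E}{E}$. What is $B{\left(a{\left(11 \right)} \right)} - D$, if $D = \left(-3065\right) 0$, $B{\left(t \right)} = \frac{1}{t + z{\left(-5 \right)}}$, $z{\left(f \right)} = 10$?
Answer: $\frac{1}{11} \approx 0.090909$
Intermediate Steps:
$a{\left(E \right)} = 1$
$B{\left(t \right)} = \frac{1}{10 + t}$ ($B{\left(t \right)} = \frac{1}{t + 10} = \frac{1}{10 + t}$)
$D = 0$
$B{\left(a{\left(11 \right)} \right)} - D = \frac{1}{10 + 1} - 0 = \frac{1}{11} + 0 = \frac{1}{11}$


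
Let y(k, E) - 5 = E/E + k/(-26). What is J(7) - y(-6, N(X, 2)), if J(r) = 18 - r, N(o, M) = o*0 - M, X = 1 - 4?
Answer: 62/13 ≈ 4.7692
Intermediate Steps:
X = -3
N(o, M) = -M (N(o, M) = 0 - M = -M)
y(k, E) = 6 - k/26 (y(k, E) = 5 + (E/E + k/(-26)) = 5 + (1 + k*(-1/26)) = 5 + (1 - k/26) = 6 - k/26)
J(7) - y(-6, N(X, 2)) = (18 - 1*7) - (6 - 1/26*(-6)) = (18 - 7) - (6 + 3/13) = 11 - 1*81/13 = 11 - 81/13 = 62/13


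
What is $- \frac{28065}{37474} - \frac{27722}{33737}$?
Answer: $- \frac{1985683133}{1264260338} \approx -1.5706$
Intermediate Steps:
$- \frac{28065}{37474} - \frac{27722}{33737} = - \frac{1985683133}{1264260338}$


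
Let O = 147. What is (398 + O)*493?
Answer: 268685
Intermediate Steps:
(398 + O)*493 = (398 + 147)*493 = 545*493 = 268685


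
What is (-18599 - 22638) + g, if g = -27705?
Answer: -68942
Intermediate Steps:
(-18599 - 22638) + g = (-18599 - 22638) - 27705 = -41237 - 27705 = -68942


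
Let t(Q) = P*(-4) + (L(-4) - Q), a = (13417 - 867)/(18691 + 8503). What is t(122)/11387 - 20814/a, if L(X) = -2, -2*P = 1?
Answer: -3222612383296/71453425 ≈ -45101.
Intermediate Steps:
P = -1/2 (P = -1/2*1 = -1/2 ≈ -0.50000)
a = 6275/13597 (a = 12550/27194 = 12550*(1/27194) = 6275/13597 ≈ 0.46150)
t(Q) = -Q (t(Q) = -1/2*(-4) + (-2 - Q) = 2 + (-2 - Q) = -Q)
t(122)/11387 - 20814/a = -1*122/11387 - 20814/6275/13597 = -122*1/11387 - 20814*13597/6275 = -122/11387 - 283007958/6275 = -3222612383296/71453425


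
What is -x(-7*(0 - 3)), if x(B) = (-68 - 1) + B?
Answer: 48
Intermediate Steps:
x(B) = -69 + B
-x(-7*(0 - 3)) = -(-69 - 7*(0 - 3)) = -(-69 - 7*(-3)) = -(-69 + 21) = -1*(-48) = 48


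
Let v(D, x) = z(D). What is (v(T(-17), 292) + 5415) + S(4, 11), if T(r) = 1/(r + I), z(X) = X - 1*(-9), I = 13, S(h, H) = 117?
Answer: 22163/4 ≈ 5540.8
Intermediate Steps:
z(X) = 9 + X (z(X) = X + 9 = 9 + X)
T(r) = 1/(13 + r) (T(r) = 1/(r + 13) = 1/(13 + r))
v(D, x) = 9 + D
(v(T(-17), 292) + 5415) + S(4, 11) = ((9 + 1/(13 - 17)) + 5415) + 117 = ((9 + 1/(-4)) + 5415) + 117 = ((9 - ¼) + 5415) + 117 = (35/4 + 5415) + 117 = 21695/4 + 117 = 22163/4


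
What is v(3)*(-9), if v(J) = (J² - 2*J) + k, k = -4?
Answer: 9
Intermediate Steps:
v(J) = -4 + J² - 2*J (v(J) = (J² - 2*J) - 4 = -4 + J² - 2*J)
v(3)*(-9) = (-4 + 3² - 2*3)*(-9) = (-4 + 9 - 6)*(-9) = -1*(-9) = 9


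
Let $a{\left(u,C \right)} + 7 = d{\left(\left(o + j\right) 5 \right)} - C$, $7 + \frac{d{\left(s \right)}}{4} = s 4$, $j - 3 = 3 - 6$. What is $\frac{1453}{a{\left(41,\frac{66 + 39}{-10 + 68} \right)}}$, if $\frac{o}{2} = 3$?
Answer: $\frac{84274}{25705} \approx 3.2785$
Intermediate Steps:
$o = 6$ ($o = 2 \cdot 3 = 6$)
$j = 0$ ($j = 3 + \left(3 - 6\right) = 3 - 3 = 0$)
$d{\left(s \right)} = -28 + 16 s$ ($d{\left(s \right)} = -28 + 4 s 4 = -28 + 4 \cdot 4 s = -28 + 16 s$)
$a{\left(u,C \right)} = 445 - C$ ($a{\left(u,C \right)} = -7 - \left(28 + C - 16 \left(6 + 0\right) 5\right) = -7 - \left(28 + C - 96 \cdot 5\right) = -7 - \left(-452 + C\right) = 445 - C$)
$\frac{1453}{a{\left(41,\frac{66 + 39}{-10 + 68} \right)}} = \frac{1453}{445 - \frac{66 + 39}{-10 + 68}} = \frac{1453}{445 - \frac{105}{58}} = \frac{1453}{\frac{25705}{58}} = 1453 \cdot \frac{58}{25705} = \frac{84274}{25705}$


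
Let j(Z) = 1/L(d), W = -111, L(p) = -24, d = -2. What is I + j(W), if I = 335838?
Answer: 8060111/24 ≈ 3.3584e+5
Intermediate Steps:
j(Z) = -1/24 (j(Z) = 1/(-24) = -1/24)
I + j(W) = 335838 - 1/24 = 8060111/24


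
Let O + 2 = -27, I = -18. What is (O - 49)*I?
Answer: 1404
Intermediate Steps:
O = -29 (O = -2 - 27 = -29)
(O - 49)*I = (-29 - 49)*(-18) = -78*(-18) = 1404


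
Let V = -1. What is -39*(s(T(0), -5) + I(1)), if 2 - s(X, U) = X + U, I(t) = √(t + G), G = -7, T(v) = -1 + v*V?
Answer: -312 - 39*I*√6 ≈ -312.0 - 95.53*I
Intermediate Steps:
T(v) = -1 - v (T(v) = -1 + v*(-1) = -1 - v)
I(t) = √(-7 + t) (I(t) = √(t - 7) = √(-7 + t))
s(X, U) = 2 - U - X (s(X, U) = 2 - (X + U) = 2 - (U + X) = 2 + (-U - X) = 2 - U - X)
-39*(s(T(0), -5) + I(1)) = -39*((2 - 1*(-5) - (-1 - 1*0)) + √(-7 + 1)) = -39*((2 + 5 - (-1 + 0)) + √(-6)) = -39*((2 + 5 - 1*(-1)) + I*√6) = -39*((2 + 5 + 1) + I*√6) = -39*(8 + I*√6) = -312 - 39*I*√6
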